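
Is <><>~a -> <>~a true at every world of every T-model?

Invalid (countermodel exists)

Tableau for the negation ~(<><>~a -> <>~a):
1. ~(<><>~a -> <>~a), w0
2. <><>~a, w0   [~->-rule on 1]
3. ~<>~a, w0   [~->-rule on 1]
4. a, w0   [~<>-rule on 3 via w0Rw0]
5. <>~a, w1   [<>-rule on 2: fresh world w1, w0Rw1]
6. a, w1   [~<>-rule on 3 via w0Rw1]
7. ~a, w2   [<>-rule on 5: fresh world w2, w1Rw2]
Accessibility: w0Rw0, w0Rw1, w1Rw1, w1Rw2, w2Rw2
The negation has an open branch (countermodel exists).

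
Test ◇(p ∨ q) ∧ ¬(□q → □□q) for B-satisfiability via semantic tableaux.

1. ◇(p ∨ q) ∧ ¬(□q → □□q), w0
2. ◇(p ∨ q), w0
3. ¬(□q → □□q), w0
4. □q, w0
5. ¬□□q, w0
6. q, w0
7. p ∨ q, w1
8. q, w1
9. ¬□q, w2
10. q, w2
11. ¬q, w3
Accessibility: w0Rw0, w0Rw1, w0Rw2, w1Rw0, w1Rw1, w2Rw0, w2Rw2, w2Rw3, w3Rw2, w3Rw3

Satisfiable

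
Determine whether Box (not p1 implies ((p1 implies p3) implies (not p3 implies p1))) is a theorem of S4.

Invalid (countermodel exists)

Tableau for the negation not Box (not p1 implies ((p1 implies p3) implies (not p3 implies p1))):
1. not Box (not p1 implies ((p1 implies p3) implies (not p3 implies p1))), u
2. not (not p1 implies ((p1 implies p3) implies (not p3 implies p1))), v
3. not p1, v
4. not ((p1 implies p3) implies (not p3 implies p1)), v
5. p1 implies p3, v
6. not (not p3 implies p1), v
7. not p3, v
Accessibility: uRu, uRv, vRv
The negation has an open branch (countermodel exists).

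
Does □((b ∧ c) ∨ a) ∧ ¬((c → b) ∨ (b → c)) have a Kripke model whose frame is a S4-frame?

No, unsatisfiable

1. □((b ∧ c) ∨ a) ∧ ¬((c → b) ∨ (b → c)), u
2. □((b ∧ c) ∨ a), u
3. ¬((c → b) ∨ (b → c)), u
4. ¬(c → b), u
5. ¬(b → c), u
6. c, u
7. ¬b, u
8. b, u
9. ¬c, u
Accessibility: uRu
Branch closes: b and ¬b both at u.
Every branch closes; the branch above is one of them.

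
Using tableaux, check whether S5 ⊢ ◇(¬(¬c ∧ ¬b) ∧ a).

No, not valid

Tableau for the negation ¬◇(¬(¬c ∧ ¬b) ∧ a):
1. ¬◇(¬(¬c ∧ ¬b) ∧ a), 0
2. ¬(¬(¬c ∧ ¬b) ∧ a), 0
3. ¬a, 0
Accessibility: 0R0
The negation has an open branch (countermodel exists).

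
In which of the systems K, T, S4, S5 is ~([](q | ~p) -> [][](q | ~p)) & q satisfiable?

K, T

S4-tableau for the formula:
1. ~([](q | ~p) -> [][](q | ~p)) & q, u
2. ~([](q | ~p) -> [][](q | ~p)), u
3. q, u
4. [](q | ~p), u
5. ~[][](q | ~p), u
6. q | ~p, u
7. ~p, u
8. ~[](q | ~p), v
9. q | ~p, v
10. ~p, v
11. ~(q | ~p), w
12. ~q, w
13. p, w
14. q | ~p, w
15. ~p, w
Accessibility: uRu, uRv, uRw, vRv, vRw, wRw
Branch closes: p and ~p both at w.
Every branch closes (one shown): unsatisfiable in S4, hence also in S5 (every S5-frame is an S4-frame).
T-tableau for the formula:
1. ~([](q | ~p) -> [][](q | ~p)) & q, u
2. ~([](q | ~p) -> [][](q | ~p)), u
3. q, u
4. [](q | ~p), u
5. ~[][](q | ~p), u
6. q | ~p, u
7. ~p, u
8. ~[](q | ~p), v
9. q | ~p, v
10. ~p, v
11. ~(q | ~p), w
12. ~q, w
13. p, w
Accessibility: uRu, uRv, vRv, vRw, wRw
Complete open branch: satisfiable in T, hence also in K (this T-model is also a K-model).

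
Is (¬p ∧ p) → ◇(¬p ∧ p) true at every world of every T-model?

Valid in T

Tableau for the negation ¬((¬p ∧ p) → ◇(¬p ∧ p)):
1. ¬((¬p ∧ p) → ◇(¬p ∧ p)), u
2. ¬p ∧ p, u
3. ¬◇(¬p ∧ p), u
4. ¬p, u
5. p, u
Accessibility: uRu
Branch closes: p and ¬p both at u.
Every branch of the negation's tableau closes; the branch above is one of them.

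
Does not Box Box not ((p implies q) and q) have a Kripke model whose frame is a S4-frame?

1. not Box Box not ((p implies q) and q), u
2. not Box not ((p implies q) and q), v
3. (p implies q) and q, w
4. p implies q, w
5. q, w
Accessibility: uRu, uRv, uRw, vRv, vRw, wRw

Satisfiable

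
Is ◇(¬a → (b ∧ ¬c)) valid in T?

Tableau for the negation ¬◇(¬a → (b ∧ ¬c)):
1. ¬◇(¬a → (b ∧ ¬c)), u
2. ¬(¬a → (b ∧ ¬c)), u
3. ¬a, u
4. ¬(b ∧ ¬c), u
5. c, u
Accessibility: uRu
The negation has an open branch (countermodel exists).

Not valid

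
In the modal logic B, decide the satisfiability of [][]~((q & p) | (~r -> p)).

1. [][]~((q & p) | (~r -> p)), 0
2. []~((q & p) | (~r -> p)), 0
3. ~((q & p) | (~r -> p)), 0
4. ~(q & p), 0
5. ~(~r -> p), 0
6. ~r, 0
7. ~p, 0
Accessibility: 0R0

Satisfiable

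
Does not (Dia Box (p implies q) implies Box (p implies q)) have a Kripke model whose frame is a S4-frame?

1. not (Dia Box (p implies q) implies Box (p implies q)), u
2. Dia Box (p implies q), u
3. not Box (p implies q), u
4. Box (p implies q), v
5. p implies q, v
6. q, v
7. not (p implies q), w
8. p, w
9. not q, w
Accessibility: uRu, uRv, uRw, vRv, wRw

Satisfiable (open branch found)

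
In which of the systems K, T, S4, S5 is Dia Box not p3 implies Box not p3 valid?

S5-tableau for the negation not (Dia Box not p3 implies Box not p3):
1. not (Dia Box not p3 implies Box not p3), u
2. Dia Box not p3, u
3. not Box not p3, u
4. Box not p3, v
5. not p3, u
6. not p3, v
7. p3, w
8. not p3, w
Accessibility: uRu, uRv, uRw, vRu, vRv, vRw, wRu, wRv, wRw
Branch closes: p3 and not p3 both at w.
Every branch closes (one shown): valid in S5.
S4-tableau for the negation not (Dia Box not p3 implies Box not p3):
1. not (Dia Box not p3 implies Box not p3), u
2. Dia Box not p3, u
3. not Box not p3, u
4. Box not p3, v
5. not p3, v
6. p3, w
Accessibility: uRu, uRv, uRw, vRv, wRw
Complete open branch: countermodel on an S4-frame, so not valid in S4, nor in K, T (the same frame is also a K-frame and a T-frame).

S5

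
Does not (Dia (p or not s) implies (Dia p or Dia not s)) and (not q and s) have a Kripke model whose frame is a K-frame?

Unsatisfiable (every branch closes)

1. not (Dia (p or not s) implies (Dia p or Dia not s)) and (not q and s), 0
2. not (Dia (p or not s) implies (Dia p or Dia not s)), 0
3. not q and s, 0
4. Dia (p or not s), 0
5. not (Dia p or Dia not s), 0
6. not q, 0
7. s, 0
8. not Dia p, 0
9. not Dia not s, 0
10. p or not s, 1
11. not p, 1
12. s, 1
13. not s, 1
Accessibility: 0R1
Branch closes: s and not s both at 1.
All branches of the tableau close; one closing branch shown above.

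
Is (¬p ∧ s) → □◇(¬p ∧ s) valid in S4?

Tableau for the negation ¬((¬p ∧ s) → □◇(¬p ∧ s)):
1. ¬((¬p ∧ s) → □◇(¬p ∧ s)), w0
2. ¬p ∧ s, w0
3. ¬□◇(¬p ∧ s), w0
4. ¬p, w0
5. s, w0
6. ¬◇(¬p ∧ s), w1
7. ¬(¬p ∧ s), w1
8. ¬s, w1
Accessibility: w0Rw0, w0Rw1, w1Rw1
The negation has an open branch (countermodel exists).

No, not valid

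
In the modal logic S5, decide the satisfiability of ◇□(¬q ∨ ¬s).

Satisfiable

1. ◇□(¬q ∨ ¬s), u
2. □(¬q ∨ ¬s), v   [◇-rule on 1: fresh world v, uRv]
3. ¬q ∨ ¬s, u   [□-rule on 2 via vRu]
4. ¬q ∨ ¬s, v   [□-rule on 2 via vRv]
5. ¬s, u   [∨-rule on 3 (branches; this branch)]
6. ¬s, v   [∨-rule on 4 (branches; this branch)]
Accessibility: uRu, uRv, vRu, vRv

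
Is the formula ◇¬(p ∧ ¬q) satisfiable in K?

1. ◇¬(p ∧ ¬q), 0
2. ¬(p ∧ ¬q), 1   [◇-rule on 1: fresh world 1, 0R1]
3. q, 1   [¬∧-rule on 2 (branches; this branch)]
Accessibility: 0R1

Satisfiable (open branch found)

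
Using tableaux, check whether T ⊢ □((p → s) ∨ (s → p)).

Tableau for the negation ¬□((p → s) ∨ (s → p)):
1. ¬□((p → s) ∨ (s → p)), w0
2. ¬((p → s) ∨ (s → p)), w1
3. ¬(p → s), w1
4. ¬(s → p), w1
5. p, w1
6. ¬s, w1
7. s, w1
8. ¬p, w1
Accessibility: w0Rw0, w0Rw1, w1Rw1
Branch closes: s and ¬s both at w1.
Every branch of the negation's tableau closes; the branch above is one of them.

Valid in T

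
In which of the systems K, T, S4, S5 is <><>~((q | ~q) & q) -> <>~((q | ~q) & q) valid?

S4, S5

T-tableau for the negation ~(<><>~((q | ~q) & q) -> <>~((q | ~q) & q)):
1. ~(<><>~((q | ~q) & q) -> <>~((q | ~q) & q)), u
2. <><>~((q | ~q) & q), u
3. ~<>~((q | ~q) & q), u
4. (q | ~q) & q, u
5. q | ~q, u
6. q, u
7. <>~((q | ~q) & q), v
8. (q | ~q) & q, v
9. q | ~q, v
10. q, v
11. ~((q | ~q) & q), w
12. ~q, w
Accessibility: uRu, uRv, vRv, vRw, wRw
Complete open branch: countermodel on a T-frame, so not valid in T, nor in K (the same frame is also a K-frame).
S4-tableau for the negation ~(<><>~((q | ~q) & q) -> <>~((q | ~q) & q)):
1. ~(<><>~((q | ~q) & q) -> <>~((q | ~q) & q)), u
2. <><>~((q | ~q) & q), u
3. ~<>~((q | ~q) & q), u
4. (q | ~q) & q, u
5. q | ~q, u
6. q, u
7. <>~((q | ~q) & q), v
8. (q | ~q) & q, v
9. q | ~q, v
10. q, v
11. ~((q | ~q) & q), w
12. (q | ~q) & q, w
13. q | ~q, w
14. q, w
15. ~(q | ~q), w
16. ~q, w
Accessibility: uRu, uRv, uRw, vRv, vRw, wRw
Branch closes: q and ~q both at w.
Every branch closes (one shown): valid in S4, hence also in S5 (every theorem of S4 is a theorem of S5).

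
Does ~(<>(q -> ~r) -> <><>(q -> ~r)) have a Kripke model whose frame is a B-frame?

Unsatisfiable (every branch closes)

1. ~(<>(q -> ~r) -> <><>(q -> ~r)), u
2. <>(q -> ~r), u   [~->-rule on 1]
3. ~<><>(q -> ~r), u   [~->-rule on 1]
4. ~<>(q -> ~r), u   [~<>-rule on 3 via uRu]
5. ~(q -> ~r), u   [~<>-rule on 4 via uRu]
6. q, u   [~->-rule on 5]
7. r, u   [~->-rule on 5]
8. q -> ~r, v   [<>-rule on 2: fresh world v, uRv]
9. ~<>(q -> ~r), v   [~<>-rule on 3 via uRv]
10. ~(q -> ~r), v   [~<>-rule on 4 via uRv]
11. q, v   [~->-rule on 10]
12. r, v   [~->-rule on 10]
13. ~r, v   [->-rule on 8 (branches; this branch)]
Accessibility: uRu, uRv, vRu, vRv
Branch closes: r and ~r both at v.
Every branch closes; the branch above is one of them.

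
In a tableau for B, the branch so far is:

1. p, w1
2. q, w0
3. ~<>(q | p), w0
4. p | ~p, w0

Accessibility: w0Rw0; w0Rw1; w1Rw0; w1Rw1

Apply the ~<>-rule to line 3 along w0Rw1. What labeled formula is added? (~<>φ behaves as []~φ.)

~(q | p), w1

~<>φ behaves as []~φ: propagate the negated body to each accessible world.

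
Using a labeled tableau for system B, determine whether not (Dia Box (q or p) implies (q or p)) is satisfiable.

1. not (Dia Box (q or p) implies (q or p)), u
2. Dia Box (q or p), u
3. not (q or p), u
4. not q, u
5. not p, u
6. Box (q or p), v
7. q or p, u
8. q or p, v
9. p, u
Accessibility: uRu, uRv, vRu, vRv
Branch closes: p and not p both at u.
(One branch shown.) All branches close.

No, unsatisfiable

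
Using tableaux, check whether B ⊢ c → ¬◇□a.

Tableau for the negation ¬(c → ¬◇□a):
1. ¬(c → ¬◇□a), u
2. c, u
3. ◇□a, u
4. □a, v
5. a, u
6. a, v
Accessibility: uRu, uRv, vRu, vRv
The negation has an open branch (countermodel exists).

Not valid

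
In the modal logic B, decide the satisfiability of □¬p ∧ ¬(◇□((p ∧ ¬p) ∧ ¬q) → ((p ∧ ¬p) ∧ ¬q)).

1. □¬p ∧ ¬(◇□((p ∧ ¬p) ∧ ¬q) → ((p ∧ ¬p) ∧ ¬q)), u
2. □¬p, u   [∧-rule on 1]
3. ¬(◇□((p ∧ ¬p) ∧ ¬q) → ((p ∧ ¬p) ∧ ¬q)), u   [∧-rule on 1]
4. ◇□((p ∧ ¬p) ∧ ¬q), u   [¬→-rule on 3]
5. ¬((p ∧ ¬p) ∧ ¬q), u   [¬→-rule on 3]
6. ¬p, u   [□-rule on 2 via uRu]
7. ¬(p ∧ ¬p), u   [¬∧-rule on 5 (branches; this branch)]
8. □((p ∧ ¬p) ∧ ¬q), v   [◇-rule on 4: fresh world v, uRv]
9. ¬p, v   [□-rule on 2 via uRv]
10. (p ∧ ¬p) ∧ ¬q, u   [□-rule on 8 via vRu]
11. p ∧ ¬p, u   [∧-rule on 10]
12. ¬q, u   [∧-rule on 10]
13. p, u   [∧-rule on 11]
Accessibility: uRu, uRv, vRu, vRv
Branch closes: p and ¬p both at u.
(One branch shown.) All branches close.

Unsatisfiable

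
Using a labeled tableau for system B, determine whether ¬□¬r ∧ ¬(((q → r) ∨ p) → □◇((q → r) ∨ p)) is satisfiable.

Unsatisfiable (every branch closes)

1. ¬□¬r ∧ ¬(((q → r) ∨ p) → □◇((q → r) ∨ p)), 0
2. ¬□¬r, 0   [∧-rule on 1]
3. ¬(((q → r) ∨ p) → □◇((q → r) ∨ p)), 0   [∧-rule on 1]
4. (q → r) ∨ p, 0   [¬→-rule on 3]
5. ¬□◇((q → r) ∨ p), 0   [¬→-rule on 3]
6. q → r, 0   [∨-rule on 4 (branches; this branch)]
7. r, 0   [→-rule on 6 (branches; this branch)]
8. r, 1   [¬□-rule on 2: fresh world 1, 0R1]
9. ¬◇((q → r) ∨ p), 2   [¬□-rule on 5: fresh world 2, 0R2]
10. ¬((q → r) ∨ p), 0   [¬◇-rule on 9 via 2R0]
11. ¬(q → r), 0   [¬∨-rule on 10]
12. ¬p, 0   [¬∨-rule on 10]
13. q, 0   [¬→-rule on 11]
14. ¬r, 0   [¬→-rule on 11]
Accessibility: 0R0, 0R1, 0R2, 1R0, 1R1, 2R0, 2R2
Branch closes: r and ¬r both at 0.
Every branch closes; the branch above is one of them.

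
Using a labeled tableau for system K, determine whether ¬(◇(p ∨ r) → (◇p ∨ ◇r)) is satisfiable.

Unsatisfiable

1. ¬(◇(p ∨ r) → (◇p ∨ ◇r)), u
2. ◇(p ∨ r), u
3. ¬(◇p ∨ ◇r), u
4. ¬◇p, u
5. ¬◇r, u
6. p ∨ r, v
7. ¬p, v
8. ¬r, v
9. r, v
Accessibility: uRv
Branch closes: r and ¬r both at v.
Every branch closes; the branch above is one of them.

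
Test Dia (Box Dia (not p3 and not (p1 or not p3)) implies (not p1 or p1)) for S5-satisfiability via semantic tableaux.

1. Dia (Box Dia (not p3 and not (p1 or not p3)) implies (not p1 or p1)), u
2. Box Dia (not p3 and not (p1 or not p3)) implies (not p1 or p1), v
3. not p1 or p1, v
4. p1, v
Accessibility: uRu, uRv, vRu, vRv

Satisfiable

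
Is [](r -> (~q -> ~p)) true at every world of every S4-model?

Not valid

Tableau for the negation ~[](r -> (~q -> ~p)):
1. ~[](r -> (~q -> ~p)), w0
2. ~(r -> (~q -> ~p)), w1   [~[]-rule on 1: fresh world w1, w0Rw1]
3. r, w1   [~->-rule on 2]
4. ~(~q -> ~p), w1   [~->-rule on 2]
5. ~q, w1   [~->-rule on 4]
6. p, w1   [~->-rule on 4]
Accessibility: w0Rw0, w0Rw1, w1Rw1
The negation has an open branch (countermodel exists).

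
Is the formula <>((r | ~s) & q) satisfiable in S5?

Satisfiable

1. <>((r | ~s) & q), 0
2. (r | ~s) & q, 1
3. r | ~s, 1
4. q, 1
5. ~s, 1
Accessibility: 0R0, 0R1, 1R0, 1R1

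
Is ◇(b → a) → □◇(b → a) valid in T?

Tableau for the negation ¬(◇(b → a) → □◇(b → a)):
1. ¬(◇(b → a) → □◇(b → a)), 0
2. ◇(b → a), 0
3. ¬□◇(b → a), 0
4. b → a, 1
5. a, 1
6. ¬◇(b → a), 2
7. ¬(b → a), 2
8. b, 2
9. ¬a, 2
Accessibility: 0R0, 0R1, 0R2, 1R1, 2R2
The negation has an open branch (countermodel exists).

No, not valid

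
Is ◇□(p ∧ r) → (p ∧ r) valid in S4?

Tableau for the negation ¬(◇□(p ∧ r) → (p ∧ r)):
1. ¬(◇□(p ∧ r) → (p ∧ r)), w0
2. ◇□(p ∧ r), w0
3. ¬(p ∧ r), w0
4. ¬r, w0
5. □(p ∧ r), w1
6. p ∧ r, w1
7. p, w1
8. r, w1
Accessibility: w0Rw0, w0Rw1, w1Rw1
The negation has an open branch (countermodel exists).

No, not valid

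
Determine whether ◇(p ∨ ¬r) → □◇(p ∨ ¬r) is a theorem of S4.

Tableau for the negation ¬(◇(p ∨ ¬r) → □◇(p ∨ ¬r)):
1. ¬(◇(p ∨ ¬r) → □◇(p ∨ ¬r)), u
2. ◇(p ∨ ¬r), u   [¬→-rule on 1]
3. ¬□◇(p ∨ ¬r), u   [¬→-rule on 1]
4. p ∨ ¬r, v   [◇-rule on 2: fresh world v, uRv]
5. ¬r, v   [∨-rule on 4 (branches; this branch)]
6. ¬◇(p ∨ ¬r), w   [¬□-rule on 3: fresh world w, uRw]
7. ¬(p ∨ ¬r), w   [¬◇-rule on 6 via wRw]
8. ¬p, w   [¬∨-rule on 7]
9. r, w   [¬∨-rule on 7]
Accessibility: uRu, uRv, uRw, vRv, wRw
The negation has an open branch (countermodel exists).

Not valid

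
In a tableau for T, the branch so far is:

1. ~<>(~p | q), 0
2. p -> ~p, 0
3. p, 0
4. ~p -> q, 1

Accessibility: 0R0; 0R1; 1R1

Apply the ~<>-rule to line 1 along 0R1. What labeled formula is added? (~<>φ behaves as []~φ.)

~<>φ behaves as []~φ: propagate the negated body to each accessible world.

~(~p | q), 1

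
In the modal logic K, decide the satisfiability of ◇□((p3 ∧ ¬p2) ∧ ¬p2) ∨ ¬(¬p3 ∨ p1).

1. ◇□((p3 ∧ ¬p2) ∧ ¬p2) ∨ ¬(¬p3 ∨ p1), w0
2. ¬(¬p3 ∨ p1), w0
3. p3, w0
4. ¬p1, w0

Satisfiable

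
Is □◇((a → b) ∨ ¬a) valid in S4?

No, not valid

Tableau for the negation ¬□◇((a → b) ∨ ¬a):
1. ¬□◇((a → b) ∨ ¬a), u
2. ¬◇((a → b) ∨ ¬a), v
3. ¬((a → b) ∨ ¬a), v
4. ¬(a → b), v
5. a, v
6. ¬b, v
Accessibility: uRu, uRv, vRv
The negation has an open branch (countermodel exists).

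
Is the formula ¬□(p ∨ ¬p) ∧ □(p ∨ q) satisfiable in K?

1. ¬□(p ∨ ¬p) ∧ □(p ∨ q), 0
2. ¬□(p ∨ ¬p), 0   [∧-rule on 1]
3. □(p ∨ q), 0   [∧-rule on 1]
4. ¬(p ∨ ¬p), 1   [¬□-rule on 2: fresh world 1, 0R1]
5. ¬p, 1   [¬∨-rule on 4]
6. p, 1   [¬∨-rule on 4]
Accessibility: 0R1
Branch closes: p and ¬p both at 1.
Every branch closes; the branch above is one of them.

Unsatisfiable (every branch closes)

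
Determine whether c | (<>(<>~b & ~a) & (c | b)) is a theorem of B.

Not valid

Tableau for the negation ~(c | (<>(<>~b & ~a) & (c | b))):
1. ~(c | (<>(<>~b & ~a) & (c | b))), w0
2. ~c, w0   [~|-rule on 1]
3. ~(<>(<>~b & ~a) & (c | b)), w0   [~|-rule on 1]
4. ~(c | b), w0   [~&-rule on 3 (branches; this branch)]
5. ~b, w0   [~|-rule on 4]
Accessibility: w0Rw0
The negation has an open branch (countermodel exists).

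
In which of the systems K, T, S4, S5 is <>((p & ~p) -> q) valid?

T, S4, S5

T-tableau for the negation ~<>((p & ~p) -> q):
1. ~<>((p & ~p) -> q), w0
2. ~((p & ~p) -> q), w0   [~<>-rule on 1 via w0Rw0]
3. p & ~p, w0   [~->-rule on 2]
4. ~q, w0   [~->-rule on 2]
5. p, w0   [&-rule on 3]
6. ~p, w0   [&-rule on 3]
Accessibility: w0Rw0
Branch closes: p and ~p both at w0.
Every branch closes (one shown): valid in T, hence also in S4, S5 (every theorem of T is a theorem of S4 and S5).
K-tableau for the negation ~<>((p & ~p) -> q):
1. ~<>((p & ~p) -> q), w0
Complete open branch: countermodel on a K-frame, so not valid in K.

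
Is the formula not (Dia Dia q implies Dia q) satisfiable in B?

1. not (Dia Dia q implies Dia q), 0
2. Dia Dia q, 0
3. not Dia q, 0
4. not q, 0
5. Dia q, 1
6. not q, 1
7. q, 2
Accessibility: 0R0, 0R1, 1R0, 1R1, 1R2, 2R1, 2R2

Satisfiable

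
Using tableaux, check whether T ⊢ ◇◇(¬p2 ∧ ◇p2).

Tableau for the negation ¬◇◇(¬p2 ∧ ◇p2):
1. ¬◇◇(¬p2 ∧ ◇p2), 0
2. ¬◇(¬p2 ∧ ◇p2), 0
3. ¬(¬p2 ∧ ◇p2), 0
4. ¬◇p2, 0
5. ¬p2, 0
Accessibility: 0R0
The negation has an open branch (countermodel exists).

Not valid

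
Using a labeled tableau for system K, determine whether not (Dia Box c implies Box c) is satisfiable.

Satisfiable

1. not (Dia Box c implies Box c), u
2. Dia Box c, u   [neg-implies-rule on 1]
3. not Box c, u   [neg-implies-rule on 1]
4. Box c, v   [Dia-rule on 2: fresh world v, uRv]
5. not c, w   [neg-Box-rule on 3: fresh world w, uRw]
Accessibility: uRv, uRw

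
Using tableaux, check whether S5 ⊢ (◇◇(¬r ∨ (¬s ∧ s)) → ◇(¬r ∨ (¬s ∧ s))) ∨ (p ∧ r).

Yes, valid

Tableau for the negation ¬((◇◇(¬r ∨ (¬s ∧ s)) → ◇(¬r ∨ (¬s ∧ s))) ∨ (p ∧ r)):
1. ¬((◇◇(¬r ∨ (¬s ∧ s)) → ◇(¬r ∨ (¬s ∧ s))) ∨ (p ∧ r)), u
2. ¬(◇◇(¬r ∨ (¬s ∧ s)) → ◇(¬r ∨ (¬s ∧ s))), u
3. ¬(p ∧ r), u
4. ◇◇(¬r ∨ (¬s ∧ s)), u
5. ¬◇(¬r ∨ (¬s ∧ s)), u
6. ¬(¬r ∨ (¬s ∧ s)), u
7. r, u
8. ¬(¬s ∧ s), u
9. ¬p, u
10. ¬s, u
11. ◇(¬r ∨ (¬s ∧ s)), v
12. ¬(¬r ∨ (¬s ∧ s)), v
13. r, v
14. ¬(¬s ∧ s), v
15. ¬s, v
16. ¬r ∨ (¬s ∧ s), w
17. ¬(¬r ∨ (¬s ∧ s)), w
18. r, w
19. ¬(¬s ∧ s), w
20. ¬s ∧ s, w
21. ¬s, w
22. s, w
Accessibility: uRu, uRv, uRw, vRu, vRv, vRw, wRu, wRv, wRw
Branch closes: s and ¬s both at w.
All branches of the negation close; one closing branch shown above.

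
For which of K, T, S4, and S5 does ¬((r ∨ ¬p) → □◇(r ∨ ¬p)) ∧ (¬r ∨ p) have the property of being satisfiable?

K, T, S4

S5-tableau for the formula:
1. ¬((r ∨ ¬p) → □◇(r ∨ ¬p)) ∧ (¬r ∨ p), u
2. ¬((r ∨ ¬p) → □◇(r ∨ ¬p)), u
3. ¬r ∨ p, u
4. r ∨ ¬p, u
5. ¬□◇(r ∨ ¬p), u
6. p, u
7. r, u
8. ¬◇(r ∨ ¬p), v
9. ¬(r ∨ ¬p), u
10. ¬r, u
Accessibility: uRu, uRv, vRu, vRv
Branch closes: r and ¬r both at u.
Every branch closes (one shown): unsatisfiable in S5.
S4-tableau for the formula:
1. ¬((r ∨ ¬p) → □◇(r ∨ ¬p)) ∧ (¬r ∨ p), u
2. ¬((r ∨ ¬p) → □◇(r ∨ ¬p)), u
3. ¬r ∨ p, u
4. r ∨ ¬p, u
5. ¬□◇(r ∨ ¬p), u
6. p, u
7. r, u
8. ¬◇(r ∨ ¬p), v
9. ¬(r ∨ ¬p), v
10. ¬r, v
11. p, v
Accessibility: uRu, uRv, vRv
Complete open branch: satisfiable in S4, hence also in K, T (this S4-model is also a K-model and a T-model).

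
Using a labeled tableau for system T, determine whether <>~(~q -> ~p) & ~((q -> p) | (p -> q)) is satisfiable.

1. <>~(~q -> ~p) & ~((q -> p) | (p -> q)), 0
2. <>~(~q -> ~p), 0
3. ~((q -> p) | (p -> q)), 0
4. ~(q -> p), 0
5. ~(p -> q), 0
6. q, 0
7. ~p, 0
8. p, 0
9. ~q, 0
Accessibility: 0R0
Branch closes: p and ~p both at 0.
All branches of the tableau close; one closing branch shown above.

Unsatisfiable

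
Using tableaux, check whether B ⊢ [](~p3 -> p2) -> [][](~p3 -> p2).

Tableau for the negation ~([](~p3 -> p2) -> [][](~p3 -> p2)):
1. ~([](~p3 -> p2) -> [][](~p3 -> p2)), 0
2. [](~p3 -> p2), 0
3. ~[][](~p3 -> p2), 0
4. ~p3 -> p2, 0
5. p2, 0
6. ~[](~p3 -> p2), 1
7. ~p3 -> p2, 1
8. p2, 1
9. ~(~p3 -> p2), 2
10. ~p3, 2
11. ~p2, 2
Accessibility: 0R0, 0R1, 1R0, 1R1, 1R2, 2R1, 2R2
The negation has an open branch (countermodel exists).

Invalid (countermodel exists)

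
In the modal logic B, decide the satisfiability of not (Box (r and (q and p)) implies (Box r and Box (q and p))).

1. not (Box (r and (q and p)) implies (Box r and Box (q and p))), 0
2. Box (r and (q and p)), 0
3. not (Box r and Box (q and p)), 0
4. r and (q and p), 0
5. r, 0
6. q and p, 0
7. q, 0
8. p, 0
9. not Box (q and p), 0
10. not (q and p), 1
11. r and (q and p), 1
12. r, 1
13. q and p, 1
14. q, 1
15. p, 1
16. not p, 1
Accessibility: 0R0, 0R1, 1R0, 1R1
Branch closes: p and not p both at 1.
All branches of the tableau close; one closing branch shown above.

Unsatisfiable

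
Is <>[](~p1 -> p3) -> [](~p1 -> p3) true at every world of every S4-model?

Tableau for the negation ~(<>[](~p1 -> p3) -> [](~p1 -> p3)):
1. ~(<>[](~p1 -> p3) -> [](~p1 -> p3)), u
2. <>[](~p1 -> p3), u
3. ~[](~p1 -> p3), u
4. [](~p1 -> p3), v
5. ~p1 -> p3, v
6. p3, v
7. ~(~p1 -> p3), w
8. ~p1, w
9. ~p3, w
Accessibility: uRu, uRv, uRw, vRv, wRw
The negation has an open branch (countermodel exists).

No, not valid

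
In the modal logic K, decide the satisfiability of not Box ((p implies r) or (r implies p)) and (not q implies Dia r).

No, unsatisfiable

1. not Box ((p implies r) or (r implies p)) and (not q implies Dia r), 0
2. not Box ((p implies r) or (r implies p)), 0
3. not q implies Dia r, 0
4. Dia r, 0
5. not ((p implies r) or (r implies p)), 1
6. not (p implies r), 1
7. not (r implies p), 1
8. p, 1
9. not r, 1
10. r, 1
11. not p, 1
Accessibility: 0R1
Branch closes: r and not r both at 1.
(One branch shown.) All branches close.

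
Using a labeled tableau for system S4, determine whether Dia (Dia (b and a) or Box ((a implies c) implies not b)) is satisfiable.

Yes, satisfiable

1. Dia (Dia (b and a) or Box ((a implies c) implies not b)), w0
2. Dia (b and a) or Box ((a implies c) implies not b), w1
3. Box ((a implies c) implies not b), w1
4. (a implies c) implies not b, w1
5. not b, w1
Accessibility: w0Rw0, w0Rw1, w1Rw1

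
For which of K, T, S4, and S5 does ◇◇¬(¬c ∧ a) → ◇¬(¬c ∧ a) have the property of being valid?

S4, S5

T-tableau for the negation ¬(◇◇¬(¬c ∧ a) → ◇¬(¬c ∧ a)):
1. ¬(◇◇¬(¬c ∧ a) → ◇¬(¬c ∧ a)), u
2. ◇◇¬(¬c ∧ a), u   [¬→-rule on 1]
3. ¬◇¬(¬c ∧ a), u   [¬→-rule on 1]
4. ¬c ∧ a, u   [¬◇-rule on 3 via uRu]
5. ¬c, u   [∧-rule on 4]
6. a, u   [∧-rule on 4]
7. ◇¬(¬c ∧ a), v   [◇-rule on 2: fresh world v, uRv]
8. ¬c ∧ a, v   [¬◇-rule on 3 via uRv]
9. ¬c, v   [∧-rule on 8]
10. a, v   [∧-rule on 8]
11. ¬(¬c ∧ a), w   [◇-rule on 7: fresh world w, vRw]
12. ¬a, w   [¬∧-rule on 11 (branches; this branch)]
Accessibility: uRu, uRv, vRv, vRw, wRw
Complete open branch: countermodel on a T-frame, so not valid in T, nor in K (the same frame is also a K-frame).
S4-tableau for the negation ¬(◇◇¬(¬c ∧ a) → ◇¬(¬c ∧ a)):
1. ¬(◇◇¬(¬c ∧ a) → ◇¬(¬c ∧ a)), u
2. ◇◇¬(¬c ∧ a), u   [¬→-rule on 1]
3. ¬◇¬(¬c ∧ a), u   [¬→-rule on 1]
4. ¬c ∧ a, u   [¬◇-rule on 3 via uRu]
5. ¬c, u   [∧-rule on 4]
6. a, u   [∧-rule on 4]
7. ◇¬(¬c ∧ a), v   [◇-rule on 2: fresh world v, uRv]
8. ¬c ∧ a, v   [¬◇-rule on 3 via uRv]
9. ¬c, v   [∧-rule on 8]
10. a, v   [∧-rule on 8]
11. ¬(¬c ∧ a), w   [◇-rule on 7: fresh world w, vRw]
12. ¬c ∧ a, w   [¬◇-rule on 3 via uRw]
13. ¬c, w   [∧-rule on 12]
14. a, w   [∧-rule on 12]
15. ¬a, w   [¬∧-rule on 11 (branches; this branch)]
Accessibility: uRu, uRv, uRw, vRv, vRw, wRw
Branch closes: a and ¬a both at w.
Every branch closes (one shown): valid in S4, hence also in S5 (every theorem of S4 is a theorem of S5).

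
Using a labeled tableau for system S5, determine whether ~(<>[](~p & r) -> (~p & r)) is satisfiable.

1. ~(<>[](~p & r) -> (~p & r)), w0
2. <>[](~p & r), w0
3. ~(~p & r), w0
4. ~r, w0
5. [](~p & r), w1
6. ~p & r, w0
7. ~p, w0
8. r, w0
Accessibility: w0Rw0, w0Rw1, w1Rw0, w1Rw1
Branch closes: r and ~r both at w0.
(One branch shown.) All branches close.

Unsatisfiable (every branch closes)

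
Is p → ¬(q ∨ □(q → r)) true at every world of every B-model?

Not valid

Tableau for the negation ¬(p → ¬(q ∨ □(q → r))):
1. ¬(p → ¬(q ∨ □(q → r))), w0
2. p, w0
3. q ∨ □(q → r), w0
4. □(q → r), w0
5. q → r, w0
6. r, w0
Accessibility: w0Rw0
The negation has an open branch (countermodel exists).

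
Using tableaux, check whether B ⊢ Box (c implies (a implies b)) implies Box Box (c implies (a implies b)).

No, not valid

Tableau for the negation not (Box (c implies (a implies b)) implies Box Box (c implies (a implies b))):
1. not (Box (c implies (a implies b)) implies Box Box (c implies (a implies b))), 0
2. Box (c implies (a implies b)), 0
3. not Box Box (c implies (a implies b)), 0
4. c implies (a implies b), 0
5. a implies b, 0
6. b, 0
7. not Box (c implies (a implies b)), 1
8. c implies (a implies b), 1
9. a implies b, 1
10. b, 1
11. not (c implies (a implies b)), 2
12. c, 2
13. not (a implies b), 2
14. a, 2
15. not b, 2
Accessibility: 0R0, 0R1, 1R0, 1R1, 1R2, 2R1, 2R2
The negation has an open branch (countermodel exists).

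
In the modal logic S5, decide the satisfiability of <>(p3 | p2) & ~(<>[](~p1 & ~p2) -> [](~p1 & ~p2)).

No, unsatisfiable

1. <>(p3 | p2) & ~(<>[](~p1 & ~p2) -> [](~p1 & ~p2)), u
2. <>(p3 | p2), u
3. ~(<>[](~p1 & ~p2) -> [](~p1 & ~p2)), u
4. <>[](~p1 & ~p2), u
5. ~[](~p1 & ~p2), u
6. p3 | p2, v
7. p3, v
8. [](~p1 & ~p2), w
9. ~p1 & ~p2, u
10. ~p1, u
11. ~p2, u
12. ~p1 & ~p2, v
13. ~p1, v
14. ~p2, v
15. ~p1 & ~p2, w
16. ~p1, w
17. ~p2, w
18. ~(~p1 & ~p2), x
19. ~p1 & ~p2, x
20. ~p1, x
21. ~p2, x
22. p2, x
Accessibility: uRu, uRv, uRw, uRx, vRu, vRv, vRw, vRx, wRu, wRv, wRw, wRx, xRu, xRv, xRw, xRx
Branch closes: p2 and ~p2 both at x.
Every branch closes; the branch above is one of them.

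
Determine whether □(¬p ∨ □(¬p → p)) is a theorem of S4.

Invalid (countermodel exists)

Tableau for the negation ¬□(¬p ∨ □(¬p → p)):
1. ¬□(¬p ∨ □(¬p → p)), u
2. ¬(¬p ∨ □(¬p → p)), v
3. p, v
4. ¬□(¬p → p), v
5. ¬(¬p → p), w
6. ¬p, w
Accessibility: uRu, uRv, uRw, vRv, vRw, wRw
The negation has an open branch (countermodel exists).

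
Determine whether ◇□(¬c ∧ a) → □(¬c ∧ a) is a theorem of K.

Tableau for the negation ¬(◇□(¬c ∧ a) → □(¬c ∧ a)):
1. ¬(◇□(¬c ∧ a) → □(¬c ∧ a)), 0
2. ◇□(¬c ∧ a), 0
3. ¬□(¬c ∧ a), 0
4. □(¬c ∧ a), 1
5. ¬(¬c ∧ a), 2
6. ¬a, 2
Accessibility: 0R1, 0R2
The negation has an open branch (countermodel exists).

No, not valid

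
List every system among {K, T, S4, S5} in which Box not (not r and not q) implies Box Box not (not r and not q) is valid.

S4, S5

S4-tableau for the negation not (Box not (not r and not q) implies Box Box not (not r and not q)):
1. not (Box not (not r and not q) implies Box Box not (not r and not q)), 0
2. Box not (not r and not q), 0
3. not Box Box not (not r and not q), 0
4. not (not r and not q), 0
5. q, 0
6. not Box not (not r and not q), 1
7. not (not r and not q), 1
8. q, 1
9. not r and not q, 2
10. not r, 2
11. not q, 2
12. not (not r and not q), 2
13. q, 2
Accessibility: 0R0, 0R1, 0R2, 1R1, 1R2, 2R2
Branch closes: q and not q both at 2.
Every branch closes (one shown): valid in S4, hence also in S5 (every theorem of S4 is a theorem of S5).
T-tableau for the negation not (Box not (not r and not q) implies Box Box not (not r and not q)):
1. not (Box not (not r and not q) implies Box Box not (not r and not q)), 0
2. Box not (not r and not q), 0
3. not Box Box not (not r and not q), 0
4. not (not r and not q), 0
5. q, 0
6. not Box not (not r and not q), 1
7. not (not r and not q), 1
8. q, 1
9. not r and not q, 2
10. not r, 2
11. not q, 2
Accessibility: 0R0, 0R1, 1R1, 1R2, 2R2
Complete open branch: countermodel on a T-frame, so not valid in T, nor in K (the same frame is also a K-frame).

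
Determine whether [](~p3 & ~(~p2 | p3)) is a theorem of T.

Tableau for the negation ~[](~p3 & ~(~p2 | p3)):
1. ~[](~p3 & ~(~p2 | p3)), w0
2. ~(~p3 & ~(~p2 | p3)), w1
3. ~p2 | p3, w1
4. p3, w1
Accessibility: w0Rw0, w0Rw1, w1Rw1
The negation has an open branch (countermodel exists).

No, not valid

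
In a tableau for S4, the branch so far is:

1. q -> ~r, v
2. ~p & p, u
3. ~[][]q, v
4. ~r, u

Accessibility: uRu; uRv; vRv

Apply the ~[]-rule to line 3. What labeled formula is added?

a fresh world w with vRw, and ~[]q at w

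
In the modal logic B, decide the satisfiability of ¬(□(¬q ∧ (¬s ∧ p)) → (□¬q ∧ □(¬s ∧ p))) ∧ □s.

Unsatisfiable

1. ¬(□(¬q ∧ (¬s ∧ p)) → (□¬q ∧ □(¬s ∧ p))) ∧ □s, w0
2. ¬(□(¬q ∧ (¬s ∧ p)) → (□¬q ∧ □(¬s ∧ p))), w0
3. □s, w0
4. □(¬q ∧ (¬s ∧ p)), w0
5. ¬(□¬q ∧ □(¬s ∧ p)), w0
6. s, w0
7. ¬q ∧ (¬s ∧ p), w0
8. ¬q, w0
9. ¬s ∧ p, w0
10. ¬s, w0
11. p, w0
Accessibility: w0Rw0
Branch closes: s and ¬s both at w0.
(One branch shown.) All branches close.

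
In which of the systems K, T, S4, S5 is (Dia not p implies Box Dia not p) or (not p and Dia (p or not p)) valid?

S5

S4-tableau for the negation not ((Dia not p implies Box Dia not p) or (not p and Dia (p or not p))):
1. not ((Dia not p implies Box Dia not p) or (not p and Dia (p or not p))), 0
2. not (Dia not p implies Box Dia not p), 0   [neg-or-rule on 1]
3. not (not p and Dia (p or not p)), 0   [neg-or-rule on 1]
4. Dia not p, 0   [neg-implies-rule on 2]
5. not Box Dia not p, 0   [neg-implies-rule on 2]
6. p, 0   [neg-and-rule on 3 (branches; this branch)]
7. not p, 1   [Dia-rule on 4: fresh world 1, 0R1]
8. not Dia not p, 2   [neg-Box-rule on 5: fresh world 2, 0R2]
9. p, 2   [neg-Dia-rule on 8 via 2R2]
Accessibility: 0R0, 0R1, 0R2, 1R1, 2R2
Complete open branch: countermodel on an S4-frame, so not valid in S4, nor in K, T (the same frame is also a K-frame and a T-frame).
S5-tableau for the negation not ((Dia not p implies Box Dia not p) or (not p and Dia (p or not p))):
1. not ((Dia not p implies Box Dia not p) or (not p and Dia (p or not p))), 0
2. not (Dia not p implies Box Dia not p), 0   [neg-or-rule on 1]
3. not (not p and Dia (p or not p)), 0   [neg-or-rule on 1]
4. Dia not p, 0   [neg-implies-rule on 2]
5. not Box Dia not p, 0   [neg-implies-rule on 2]
6. p, 0   [neg-and-rule on 3 (branches; this branch)]
7. not p, 1   [Dia-rule on 4: fresh world 1, 0R1]
8. not Dia not p, 2   [neg-Box-rule on 5: fresh world 2, 0R2]
9. p, 1   [neg-Dia-rule on 8 via 2R1]
Accessibility: 0R0, 0R1, 0R2, 1R0, 1R1, 1R2, 2R0, 2R1, 2R2
Branch closes: p and not p both at 1.
Every branch closes (one shown): valid in S5.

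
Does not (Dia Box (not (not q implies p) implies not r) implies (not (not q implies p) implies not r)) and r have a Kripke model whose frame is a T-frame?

Satisfiable

1. not (Dia Box (not (not q implies p) implies not r) implies (not (not q implies p) implies not r)) and r, u
2. not (Dia Box (not (not q implies p) implies not r) implies (not (not q implies p) implies not r)), u
3. r, u
4. Dia Box (not (not q implies p) implies not r), u
5. not (not (not q implies p) implies not r), u
6. not (not q implies p), u
7. not q, u
8. not p, u
9. Box (not (not q implies p) implies not r), v
10. not (not q implies p) implies not r, v
11. not r, v
Accessibility: uRu, uRv, vRv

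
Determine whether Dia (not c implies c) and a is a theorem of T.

No, not valid

Tableau for the negation not (Dia (not c implies c) and a):
1. not (Dia (not c implies c) and a), w0
2. not a, w0
Accessibility: w0Rw0
The negation has an open branch (countermodel exists).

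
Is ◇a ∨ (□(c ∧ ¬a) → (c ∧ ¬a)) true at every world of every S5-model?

Valid in S5

Tableau for the negation ¬(◇a ∨ (□(c ∧ ¬a) → (c ∧ ¬a))):
1. ¬(◇a ∨ (□(c ∧ ¬a) → (c ∧ ¬a))), w0
2. ¬◇a, w0   [¬∨-rule on 1]
3. ¬(□(c ∧ ¬a) → (c ∧ ¬a)), w0   [¬∨-rule on 1]
4. □(c ∧ ¬a), w0   [¬→-rule on 3]
5. ¬(c ∧ ¬a), w0   [¬→-rule on 3]
6. ¬a, w0   [¬◇-rule on 2 via w0Rw0]
7. c ∧ ¬a, w0   [□-rule on 4 via w0Rw0]
8. c, w0   [∧-rule on 7]
9. a, w0   [¬∧-rule on 5 (branches; this branch)]
Accessibility: w0Rw0
Branch closes: a and ¬a both at w0.
All branches of the negation close; one closing branch shown above.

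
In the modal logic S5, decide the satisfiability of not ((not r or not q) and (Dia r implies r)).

1. not ((not r or not q) and (Dia r implies r)), 0
2. not (Dia r implies r), 0
3. Dia r, 0
4. not r, 0
5. r, 1
Accessibility: 0R0, 0R1, 1R0, 1R1

Satisfiable (open branch found)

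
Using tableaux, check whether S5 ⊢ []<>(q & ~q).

No, not valid

Tableau for the negation ~[]<>(q & ~q):
1. ~[]<>(q & ~q), w0
2. ~<>(q & ~q), w1   [~[]-rule on 1: fresh world w1, w0Rw1]
3. ~(q & ~q), w0   [~<>-rule on 2 via w1Rw0]
4. ~(q & ~q), w1   [~<>-rule on 2 via w1Rw1]
5. q, w0   [~&-rule on 3 (branches; this branch)]
6. q, w1   [~&-rule on 4 (branches; this branch)]
Accessibility: w0Rw0, w0Rw1, w1Rw0, w1Rw1
The negation has an open branch (countermodel exists).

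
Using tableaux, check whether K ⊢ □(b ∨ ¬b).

Tableau for the negation ¬□(b ∨ ¬b):
1. ¬□(b ∨ ¬b), 0
2. ¬(b ∨ ¬b), 1   [¬□-rule on 1: fresh world 1, 0R1]
3. ¬b, 1   [¬∨-rule on 2]
4. b, 1   [¬∨-rule on 2]
Accessibility: 0R1
Branch closes: b and ¬b both at 1.
All branches of the negation close; one closing branch shown above.

Valid in K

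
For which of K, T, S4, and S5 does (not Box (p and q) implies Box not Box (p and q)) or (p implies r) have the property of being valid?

S5

S5-tableau for the negation not ((not Box (p and q) implies Box not Box (p and q)) or (p implies r)):
1. not ((not Box (p and q) implies Box not Box (p and q)) or (p implies r)), u
2. not (not Box (p and q) implies Box not Box (p and q)), u
3. not (p implies r), u
4. not Box (p and q), u
5. not Box not Box (p and q), u
6. p, u
7. not r, u
8. not (p and q), v
9. not q, v
10. Box (p and q), w
11. p and q, u
12. q, u
13. p and q, v
14. p, v
15. q, v
Accessibility: uRu, uRv, uRw, vRu, vRv, vRw, wRu, wRv, wRw
Branch closes: q and not q both at v.
Every branch closes (one shown): valid in S5.
S4-tableau for the negation not ((not Box (p and q) implies Box not Box (p and q)) or (p implies r)):
1. not ((not Box (p and q) implies Box not Box (p and q)) or (p implies r)), u
2. not (not Box (p and q) implies Box not Box (p and q)), u
3. not (p implies r), u
4. not Box (p and q), u
5. not Box not Box (p and q), u
6. p, u
7. not r, u
8. not (p and q), v
9. not q, v
10. Box (p and q), w
11. p and q, w
12. p, w
13. q, w
Accessibility: uRu, uRv, uRw, vRv, wRw
Complete open branch: countermodel on an S4-frame, so not valid in S4, nor in K, T (the same frame is also a K-frame and a T-frame).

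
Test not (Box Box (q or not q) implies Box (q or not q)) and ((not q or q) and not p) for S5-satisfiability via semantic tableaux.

1. not (Box Box (q or not q) implies Box (q or not q)) and ((not q or q) and not p), 0
2. not (Box Box (q or not q) implies Box (q or not q)), 0   [and-rule on 1]
3. (not q or q) and not p, 0   [and-rule on 1]
4. Box Box (q or not q), 0   [neg-implies-rule on 2]
5. not Box (q or not q), 0   [neg-implies-rule on 2]
6. not q or q, 0   [and-rule on 3]
7. not p, 0   [and-rule on 3]
8. Box (q or not q), 0   [Box-rule on 4 via 0R0]
9. q or not q, 0   [Box-rule on 8 via 0R0]
10. q, 0   [or-rule on 6 (branches; this branch)]
11. not (q or not q), 1   [neg-Box-rule on 5: fresh world 1, 0R1]
12. not q, 1   [neg-or-rule on 11]
13. q, 1   [neg-or-rule on 11]
Accessibility: 0R0, 0R1, 1R0, 1R1
Branch closes: q and not q both at 1.
Every branch closes; the branch above is one of them.

Unsatisfiable (every branch closes)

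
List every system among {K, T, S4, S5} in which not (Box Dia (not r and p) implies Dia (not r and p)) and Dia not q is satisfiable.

T-tableau for the formula:
1. not (Box Dia (not r and p) implies Dia (not r and p)) and Dia not q, 0
2. not (Box Dia (not r and p) implies Dia (not r and p)), 0
3. Dia not q, 0
4. Box Dia (not r and p), 0
5. not Dia (not r and p), 0
6. Dia (not r and p), 0
7. not (not r and p), 0
8. not p, 0
9. not q, 1
10. Dia (not r and p), 1
11. not (not r and p), 1
12. not p, 1
13. not r and p, 2
14. not r, 2
15. p, 2
16. Dia (not r and p), 2
17. not (not r and p), 2
18. not p, 2
Accessibility: 0R0, 0R1, 0R2, 1R1, 2R2
Branch closes: p and not p both at 2.
Every branch closes (one shown): unsatisfiable in T, hence also in S4, S5 (every S4/S5-frame is a T-frame).
K-tableau for the formula:
1. not (Box Dia (not r and p) implies Dia (not r and p)) and Dia not q, 0
2. not (Box Dia (not r and p) implies Dia (not r and p)), 0
3. Dia not q, 0
4. Box Dia (not r and p), 0
5. not Dia (not r and p), 0
6. not q, 1
7. Dia (not r and p), 1
8. not (not r and p), 1
9. not p, 1
10. not r and p, 2
11. not r, 2
12. p, 2
Accessibility: 0R1, 1R2
Complete open branch: satisfiable in K.

K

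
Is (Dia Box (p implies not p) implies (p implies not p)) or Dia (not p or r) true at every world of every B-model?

Tableau for the negation not ((Dia Box (p implies not p) implies (p implies not p)) or Dia (not p or r)):
1. not ((Dia Box (p implies not p) implies (p implies not p)) or Dia (not p or r)), 0
2. not (Dia Box (p implies not p) implies (p implies not p)), 0
3. not Dia (not p or r), 0
4. Dia Box (p implies not p), 0
5. not (p implies not p), 0
6. p, 0
7. not (not p or r), 0
8. not r, 0
9. Box (p implies not p), 1
10. not (not p or r), 1
11. p, 1
12. not r, 1
13. p implies not p, 0
14. p implies not p, 1
15. not p, 0
Accessibility: 0R0, 0R1, 1R0, 1R1
Branch closes: p and not p both at 0.
Every branch of the negation's tableau closes; the branch above is one of them.

Valid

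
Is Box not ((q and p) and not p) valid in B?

Tableau for the negation not Box not ((q and p) and not p):
1. not Box not ((q and p) and not p), u
2. (q and p) and not p, v   [neg-Box-rule on 1: fresh world v, uRv]
3. q and p, v   [and-rule on 2]
4. not p, v   [and-rule on 2]
5. q, v   [and-rule on 3]
6. p, v   [and-rule on 3]
Accessibility: uRu, uRv, vRu, vRv
Branch closes: p and not p both at v.
All branches of the negation close; one closing branch shown above.

Yes, valid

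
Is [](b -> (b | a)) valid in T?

Valid

Tableau for the negation ~[](b -> (b | a)):
1. ~[](b -> (b | a)), w0
2. ~(b -> (b | a)), w1   [~[]-rule on 1: fresh world w1, w0Rw1]
3. b, w1   [~->-rule on 2]
4. ~(b | a), w1   [~->-rule on 2]
5. ~b, w1   [~|-rule on 4]
6. ~a, w1   [~|-rule on 4]
Accessibility: w0Rw0, w0Rw1, w1Rw1
Branch closes: b and ~b both at w1.
Every branch of the negation's tableau closes; the branch above is one of them.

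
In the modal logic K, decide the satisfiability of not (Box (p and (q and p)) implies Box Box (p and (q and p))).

1. not (Box (p and (q and p)) implies Box Box (p and (q and p))), 0
2. Box (p and (q and p)), 0   [neg-implies-rule on 1]
3. not Box Box (p and (q and p)), 0   [neg-implies-rule on 1]
4. not Box (p and (q and p)), 1   [neg-Box-rule on 3: fresh world 1, 0R1]
5. p and (q and p), 1   [Box-rule on 2 via 0R1]
6. p, 1   [and-rule on 5]
7. q and p, 1   [and-rule on 5]
8. q, 1   [and-rule on 7]
9. not (p and (q and p)), 2   [neg-Box-rule on 4: fresh world 2, 1R2]
10. not (q and p), 2   [neg-and-rule on 9 (branches; this branch)]
11. not p, 2   [neg-and-rule on 10 (branches; this branch)]
Accessibility: 0R1, 1R2

Yes, satisfiable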